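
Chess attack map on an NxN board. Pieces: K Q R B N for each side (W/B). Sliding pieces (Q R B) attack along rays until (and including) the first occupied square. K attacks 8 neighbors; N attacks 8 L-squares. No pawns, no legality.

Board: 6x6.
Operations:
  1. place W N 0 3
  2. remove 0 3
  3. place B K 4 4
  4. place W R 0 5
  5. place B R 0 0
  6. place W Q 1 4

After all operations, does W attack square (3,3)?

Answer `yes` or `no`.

Answer: no

Derivation:
Op 1: place WN@(0,3)
Op 2: remove (0,3)
Op 3: place BK@(4,4)
Op 4: place WR@(0,5)
Op 5: place BR@(0,0)
Op 6: place WQ@(1,4)
Per-piece attacks for W:
  WR@(0,5): attacks (0,4) (0,3) (0,2) (0,1) (0,0) (1,5) (2,5) (3,5) (4,5) (5,5) [ray(0,-1) blocked at (0,0)]
  WQ@(1,4): attacks (1,5) (1,3) (1,2) (1,1) (1,0) (2,4) (3,4) (4,4) (0,4) (2,5) (2,3) (3,2) (4,1) (5,0) (0,5) (0,3) [ray(1,0) blocked at (4,4); ray(-1,1) blocked at (0,5)]
W attacks (3,3): no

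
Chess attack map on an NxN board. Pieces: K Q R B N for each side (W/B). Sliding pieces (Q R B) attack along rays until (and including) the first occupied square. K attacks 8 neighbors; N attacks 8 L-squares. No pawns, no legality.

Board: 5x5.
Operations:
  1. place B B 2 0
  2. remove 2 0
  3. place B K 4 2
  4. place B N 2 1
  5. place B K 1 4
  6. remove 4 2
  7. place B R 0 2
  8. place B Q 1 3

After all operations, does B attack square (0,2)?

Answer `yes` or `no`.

Op 1: place BB@(2,0)
Op 2: remove (2,0)
Op 3: place BK@(4,2)
Op 4: place BN@(2,1)
Op 5: place BK@(1,4)
Op 6: remove (4,2)
Op 7: place BR@(0,2)
Op 8: place BQ@(1,3)
Per-piece attacks for B:
  BR@(0,2): attacks (0,3) (0,4) (0,1) (0,0) (1,2) (2,2) (3,2) (4,2)
  BQ@(1,3): attacks (1,4) (1,2) (1,1) (1,0) (2,3) (3,3) (4,3) (0,3) (2,4) (2,2) (3,1) (4,0) (0,4) (0,2) [ray(0,1) blocked at (1,4); ray(-1,-1) blocked at (0,2)]
  BK@(1,4): attacks (1,3) (2,4) (0,4) (2,3) (0,3)
  BN@(2,1): attacks (3,3) (4,2) (1,3) (0,2) (4,0) (0,0)
B attacks (0,2): yes

Answer: yes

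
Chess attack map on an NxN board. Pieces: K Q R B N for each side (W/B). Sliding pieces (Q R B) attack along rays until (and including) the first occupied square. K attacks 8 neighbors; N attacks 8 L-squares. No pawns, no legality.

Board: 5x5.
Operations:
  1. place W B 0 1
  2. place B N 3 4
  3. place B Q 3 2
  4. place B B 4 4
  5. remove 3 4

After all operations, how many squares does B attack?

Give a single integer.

Answer: 16

Derivation:
Op 1: place WB@(0,1)
Op 2: place BN@(3,4)
Op 3: place BQ@(3,2)
Op 4: place BB@(4,4)
Op 5: remove (3,4)
Per-piece attacks for B:
  BQ@(3,2): attacks (3,3) (3,4) (3,1) (3,0) (4,2) (2,2) (1,2) (0,2) (4,3) (4,1) (2,3) (1,4) (2,1) (1,0)
  BB@(4,4): attacks (3,3) (2,2) (1,1) (0,0)
Union (16 distinct): (0,0) (0,2) (1,0) (1,1) (1,2) (1,4) (2,1) (2,2) (2,3) (3,0) (3,1) (3,3) (3,4) (4,1) (4,2) (4,3)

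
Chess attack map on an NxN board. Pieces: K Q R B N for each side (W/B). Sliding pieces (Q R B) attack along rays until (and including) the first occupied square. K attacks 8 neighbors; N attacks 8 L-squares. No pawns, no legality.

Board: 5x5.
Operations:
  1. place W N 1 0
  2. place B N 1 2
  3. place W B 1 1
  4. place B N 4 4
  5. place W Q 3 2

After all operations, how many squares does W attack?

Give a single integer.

Answer: 17

Derivation:
Op 1: place WN@(1,0)
Op 2: place BN@(1,2)
Op 3: place WB@(1,1)
Op 4: place BN@(4,4)
Op 5: place WQ@(3,2)
Per-piece attacks for W:
  WN@(1,0): attacks (2,2) (3,1) (0,2)
  WB@(1,1): attacks (2,2) (3,3) (4,4) (2,0) (0,2) (0,0) [ray(1,1) blocked at (4,4)]
  WQ@(3,2): attacks (3,3) (3,4) (3,1) (3,0) (4,2) (2,2) (1,2) (4,3) (4,1) (2,3) (1,4) (2,1) (1,0) [ray(-1,0) blocked at (1,2); ray(-1,-1) blocked at (1,0)]
Union (17 distinct): (0,0) (0,2) (1,0) (1,2) (1,4) (2,0) (2,1) (2,2) (2,3) (3,0) (3,1) (3,3) (3,4) (4,1) (4,2) (4,3) (4,4)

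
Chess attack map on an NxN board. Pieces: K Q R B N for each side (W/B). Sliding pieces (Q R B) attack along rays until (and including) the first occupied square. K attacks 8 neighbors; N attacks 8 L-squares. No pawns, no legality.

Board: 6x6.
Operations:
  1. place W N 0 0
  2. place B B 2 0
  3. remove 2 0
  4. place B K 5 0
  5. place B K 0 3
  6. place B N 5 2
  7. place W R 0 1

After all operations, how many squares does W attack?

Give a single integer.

Op 1: place WN@(0,0)
Op 2: place BB@(2,0)
Op 3: remove (2,0)
Op 4: place BK@(5,0)
Op 5: place BK@(0,3)
Op 6: place BN@(5,2)
Op 7: place WR@(0,1)
Per-piece attacks for W:
  WN@(0,0): attacks (1,2) (2,1)
  WR@(0,1): attacks (0,2) (0,3) (0,0) (1,1) (2,1) (3,1) (4,1) (5,1) [ray(0,1) blocked at (0,3); ray(0,-1) blocked at (0,0)]
Union (9 distinct): (0,0) (0,2) (0,3) (1,1) (1,2) (2,1) (3,1) (4,1) (5,1)

Answer: 9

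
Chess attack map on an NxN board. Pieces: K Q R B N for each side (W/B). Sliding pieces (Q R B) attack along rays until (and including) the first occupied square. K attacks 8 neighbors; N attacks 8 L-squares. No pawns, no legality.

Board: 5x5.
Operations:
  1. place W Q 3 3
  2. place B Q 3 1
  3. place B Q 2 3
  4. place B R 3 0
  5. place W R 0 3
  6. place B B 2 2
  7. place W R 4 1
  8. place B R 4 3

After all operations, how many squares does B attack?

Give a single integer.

Op 1: place WQ@(3,3)
Op 2: place BQ@(3,1)
Op 3: place BQ@(2,3)
Op 4: place BR@(3,0)
Op 5: place WR@(0,3)
Op 6: place BB@(2,2)
Op 7: place WR@(4,1)
Op 8: place BR@(4,3)
Per-piece attacks for B:
  BB@(2,2): attacks (3,3) (3,1) (1,3) (0,4) (1,1) (0,0) [ray(1,1) blocked at (3,3); ray(1,-1) blocked at (3,1)]
  BQ@(2,3): attacks (2,4) (2,2) (3,3) (1,3) (0,3) (3,4) (3,2) (4,1) (1,4) (1,2) (0,1) [ray(0,-1) blocked at (2,2); ray(1,0) blocked at (3,3); ray(-1,0) blocked at (0,3); ray(1,-1) blocked at (4,1)]
  BR@(3,0): attacks (3,1) (4,0) (2,0) (1,0) (0,0) [ray(0,1) blocked at (3,1)]
  BQ@(3,1): attacks (3,2) (3,3) (3,0) (4,1) (2,1) (1,1) (0,1) (4,2) (4,0) (2,2) (2,0) [ray(0,1) blocked at (3,3); ray(0,-1) blocked at (3,0); ray(1,0) blocked at (4,1); ray(-1,1) blocked at (2,2)]
  BR@(4,3): attacks (4,4) (4,2) (4,1) (3,3) [ray(0,-1) blocked at (4,1); ray(-1,0) blocked at (3,3)]
Union (22 distinct): (0,0) (0,1) (0,3) (0,4) (1,0) (1,1) (1,2) (1,3) (1,4) (2,0) (2,1) (2,2) (2,4) (3,0) (3,1) (3,2) (3,3) (3,4) (4,0) (4,1) (4,2) (4,4)

Answer: 22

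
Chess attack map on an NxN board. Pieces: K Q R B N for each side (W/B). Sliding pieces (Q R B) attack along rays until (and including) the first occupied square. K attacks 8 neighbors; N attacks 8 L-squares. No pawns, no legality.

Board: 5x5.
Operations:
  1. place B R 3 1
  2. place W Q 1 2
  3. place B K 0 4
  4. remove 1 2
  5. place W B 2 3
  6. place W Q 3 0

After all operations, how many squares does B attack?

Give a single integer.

Answer: 11

Derivation:
Op 1: place BR@(3,1)
Op 2: place WQ@(1,2)
Op 3: place BK@(0,4)
Op 4: remove (1,2)
Op 5: place WB@(2,3)
Op 6: place WQ@(3,0)
Per-piece attacks for B:
  BK@(0,4): attacks (0,3) (1,4) (1,3)
  BR@(3,1): attacks (3,2) (3,3) (3,4) (3,0) (4,1) (2,1) (1,1) (0,1) [ray(0,-1) blocked at (3,0)]
Union (11 distinct): (0,1) (0,3) (1,1) (1,3) (1,4) (2,1) (3,0) (3,2) (3,3) (3,4) (4,1)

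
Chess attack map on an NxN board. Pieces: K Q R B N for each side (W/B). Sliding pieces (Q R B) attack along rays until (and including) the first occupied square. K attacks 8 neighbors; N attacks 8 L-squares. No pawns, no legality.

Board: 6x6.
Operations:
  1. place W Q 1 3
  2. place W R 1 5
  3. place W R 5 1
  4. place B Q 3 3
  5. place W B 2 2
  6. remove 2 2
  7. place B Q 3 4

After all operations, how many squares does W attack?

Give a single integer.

Answer: 27

Derivation:
Op 1: place WQ@(1,3)
Op 2: place WR@(1,5)
Op 3: place WR@(5,1)
Op 4: place BQ@(3,3)
Op 5: place WB@(2,2)
Op 6: remove (2,2)
Op 7: place BQ@(3,4)
Per-piece attacks for W:
  WQ@(1,3): attacks (1,4) (1,5) (1,2) (1,1) (1,0) (2,3) (3,3) (0,3) (2,4) (3,5) (2,2) (3,1) (4,0) (0,4) (0,2) [ray(0,1) blocked at (1,5); ray(1,0) blocked at (3,3)]
  WR@(1,5): attacks (1,4) (1,3) (2,5) (3,5) (4,5) (5,5) (0,5) [ray(0,-1) blocked at (1,3)]
  WR@(5,1): attacks (5,2) (5,3) (5,4) (5,5) (5,0) (4,1) (3,1) (2,1) (1,1) (0,1)
Union (27 distinct): (0,1) (0,2) (0,3) (0,4) (0,5) (1,0) (1,1) (1,2) (1,3) (1,4) (1,5) (2,1) (2,2) (2,3) (2,4) (2,5) (3,1) (3,3) (3,5) (4,0) (4,1) (4,5) (5,0) (5,2) (5,3) (5,4) (5,5)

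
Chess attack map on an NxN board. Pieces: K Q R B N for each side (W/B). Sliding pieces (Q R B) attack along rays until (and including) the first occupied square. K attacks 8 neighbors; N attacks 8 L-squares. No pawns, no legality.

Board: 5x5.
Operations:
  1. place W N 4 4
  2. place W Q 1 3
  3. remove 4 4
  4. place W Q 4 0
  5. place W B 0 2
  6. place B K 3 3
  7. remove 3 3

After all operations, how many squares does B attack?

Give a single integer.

Answer: 0

Derivation:
Op 1: place WN@(4,4)
Op 2: place WQ@(1,3)
Op 3: remove (4,4)
Op 4: place WQ@(4,0)
Op 5: place WB@(0,2)
Op 6: place BK@(3,3)
Op 7: remove (3,3)
Per-piece attacks for B:
Union (0 distinct): (none)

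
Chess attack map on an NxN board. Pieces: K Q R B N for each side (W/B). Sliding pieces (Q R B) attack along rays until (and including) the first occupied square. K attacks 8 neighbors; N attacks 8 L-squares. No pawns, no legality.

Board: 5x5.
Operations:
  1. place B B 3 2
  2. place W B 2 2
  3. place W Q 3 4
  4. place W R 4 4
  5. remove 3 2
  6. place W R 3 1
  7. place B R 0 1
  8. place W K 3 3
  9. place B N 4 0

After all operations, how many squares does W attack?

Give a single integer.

Answer: 21

Derivation:
Op 1: place BB@(3,2)
Op 2: place WB@(2,2)
Op 3: place WQ@(3,4)
Op 4: place WR@(4,4)
Op 5: remove (3,2)
Op 6: place WR@(3,1)
Op 7: place BR@(0,1)
Op 8: place WK@(3,3)
Op 9: place BN@(4,0)
Per-piece attacks for W:
  WB@(2,2): attacks (3,3) (3,1) (1,3) (0,4) (1,1) (0,0) [ray(1,1) blocked at (3,3); ray(1,-1) blocked at (3,1)]
  WR@(3,1): attacks (3,2) (3,3) (3,0) (4,1) (2,1) (1,1) (0,1) [ray(0,1) blocked at (3,3); ray(-1,0) blocked at (0,1)]
  WK@(3,3): attacks (3,4) (3,2) (4,3) (2,3) (4,4) (4,2) (2,4) (2,2)
  WQ@(3,4): attacks (3,3) (4,4) (2,4) (1,4) (0,4) (4,3) (2,3) (1,2) (0,1) [ray(0,-1) blocked at (3,3); ray(1,0) blocked at (4,4); ray(-1,-1) blocked at (0,1)]
  WR@(4,4): attacks (4,3) (4,2) (4,1) (4,0) (3,4) [ray(0,-1) blocked at (4,0); ray(-1,0) blocked at (3,4)]
Union (21 distinct): (0,0) (0,1) (0,4) (1,1) (1,2) (1,3) (1,4) (2,1) (2,2) (2,3) (2,4) (3,0) (3,1) (3,2) (3,3) (3,4) (4,0) (4,1) (4,2) (4,3) (4,4)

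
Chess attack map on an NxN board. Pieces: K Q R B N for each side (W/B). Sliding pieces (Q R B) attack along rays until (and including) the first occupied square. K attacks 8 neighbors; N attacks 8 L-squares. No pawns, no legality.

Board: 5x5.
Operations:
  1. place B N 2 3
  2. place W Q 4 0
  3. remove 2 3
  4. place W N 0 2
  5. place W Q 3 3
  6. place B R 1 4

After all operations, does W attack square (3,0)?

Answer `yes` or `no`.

Op 1: place BN@(2,3)
Op 2: place WQ@(4,0)
Op 3: remove (2,3)
Op 4: place WN@(0,2)
Op 5: place WQ@(3,3)
Op 6: place BR@(1,4)
Per-piece attacks for W:
  WN@(0,2): attacks (1,4) (2,3) (1,0) (2,1)
  WQ@(3,3): attacks (3,4) (3,2) (3,1) (3,0) (4,3) (2,3) (1,3) (0,3) (4,4) (4,2) (2,4) (2,2) (1,1) (0,0)
  WQ@(4,0): attacks (4,1) (4,2) (4,3) (4,4) (3,0) (2,0) (1,0) (0,0) (3,1) (2,2) (1,3) (0,4)
W attacks (3,0): yes

Answer: yes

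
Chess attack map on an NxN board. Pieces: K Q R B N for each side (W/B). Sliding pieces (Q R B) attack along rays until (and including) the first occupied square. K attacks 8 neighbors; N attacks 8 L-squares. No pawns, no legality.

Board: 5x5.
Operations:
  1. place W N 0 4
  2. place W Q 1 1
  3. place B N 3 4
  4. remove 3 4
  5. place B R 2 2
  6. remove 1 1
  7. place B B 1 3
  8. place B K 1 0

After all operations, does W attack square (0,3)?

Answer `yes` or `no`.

Op 1: place WN@(0,4)
Op 2: place WQ@(1,1)
Op 3: place BN@(3,4)
Op 4: remove (3,4)
Op 5: place BR@(2,2)
Op 6: remove (1,1)
Op 7: place BB@(1,3)
Op 8: place BK@(1,0)
Per-piece attacks for W:
  WN@(0,4): attacks (1,2) (2,3)
W attacks (0,3): no

Answer: no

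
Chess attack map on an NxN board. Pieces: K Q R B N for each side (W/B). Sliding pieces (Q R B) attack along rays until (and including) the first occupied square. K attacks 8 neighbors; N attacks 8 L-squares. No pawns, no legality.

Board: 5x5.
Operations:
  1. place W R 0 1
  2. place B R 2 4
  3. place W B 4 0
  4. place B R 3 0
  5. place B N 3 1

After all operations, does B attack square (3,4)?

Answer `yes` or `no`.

Op 1: place WR@(0,1)
Op 2: place BR@(2,4)
Op 3: place WB@(4,0)
Op 4: place BR@(3,0)
Op 5: place BN@(3,1)
Per-piece attacks for B:
  BR@(2,4): attacks (2,3) (2,2) (2,1) (2,0) (3,4) (4,4) (1,4) (0,4)
  BR@(3,0): attacks (3,1) (4,0) (2,0) (1,0) (0,0) [ray(0,1) blocked at (3,1); ray(1,0) blocked at (4,0)]
  BN@(3,1): attacks (4,3) (2,3) (1,2) (1,0)
B attacks (3,4): yes

Answer: yes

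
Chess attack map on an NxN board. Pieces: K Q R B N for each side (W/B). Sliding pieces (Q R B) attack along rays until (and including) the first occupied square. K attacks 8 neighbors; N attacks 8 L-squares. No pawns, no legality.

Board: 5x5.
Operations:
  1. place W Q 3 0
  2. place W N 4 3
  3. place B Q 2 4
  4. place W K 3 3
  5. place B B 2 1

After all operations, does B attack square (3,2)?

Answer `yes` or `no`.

Answer: yes

Derivation:
Op 1: place WQ@(3,0)
Op 2: place WN@(4,3)
Op 3: place BQ@(2,4)
Op 4: place WK@(3,3)
Op 5: place BB@(2,1)
Per-piece attacks for B:
  BB@(2,1): attacks (3,2) (4,3) (3,0) (1,2) (0,3) (1,0) [ray(1,1) blocked at (4,3); ray(1,-1) blocked at (3,0)]
  BQ@(2,4): attacks (2,3) (2,2) (2,1) (3,4) (4,4) (1,4) (0,4) (3,3) (1,3) (0,2) [ray(0,-1) blocked at (2,1); ray(1,-1) blocked at (3,3)]
B attacks (3,2): yes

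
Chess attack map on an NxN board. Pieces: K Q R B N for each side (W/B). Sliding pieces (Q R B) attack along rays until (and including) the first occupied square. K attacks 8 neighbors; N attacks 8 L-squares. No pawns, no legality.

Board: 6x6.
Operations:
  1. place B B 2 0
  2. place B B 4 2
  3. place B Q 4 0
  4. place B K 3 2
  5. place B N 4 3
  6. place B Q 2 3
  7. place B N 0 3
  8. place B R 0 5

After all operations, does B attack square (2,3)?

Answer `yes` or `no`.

Op 1: place BB@(2,0)
Op 2: place BB@(4,2)
Op 3: place BQ@(4,0)
Op 4: place BK@(3,2)
Op 5: place BN@(4,3)
Op 6: place BQ@(2,3)
Op 7: place BN@(0,3)
Op 8: place BR@(0,5)
Per-piece attacks for B:
  BN@(0,3): attacks (1,5) (2,4) (1,1) (2,2)
  BR@(0,5): attacks (0,4) (0,3) (1,5) (2,5) (3,5) (4,5) (5,5) [ray(0,-1) blocked at (0,3)]
  BB@(2,0): attacks (3,1) (4,2) (1,1) (0,2) [ray(1,1) blocked at (4,2)]
  BQ@(2,3): attacks (2,4) (2,5) (2,2) (2,1) (2,0) (3,3) (4,3) (1,3) (0,3) (3,4) (4,5) (3,2) (1,4) (0,5) (1,2) (0,1) [ray(0,-1) blocked at (2,0); ray(1,0) blocked at (4,3); ray(-1,0) blocked at (0,3); ray(1,-1) blocked at (3,2); ray(-1,1) blocked at (0,5)]
  BK@(3,2): attacks (3,3) (3,1) (4,2) (2,2) (4,3) (4,1) (2,3) (2,1)
  BQ@(4,0): attacks (4,1) (4,2) (5,0) (3,0) (2,0) (5,1) (3,1) (2,2) (1,3) (0,4) [ray(0,1) blocked at (4,2); ray(-1,0) blocked at (2,0)]
  BB@(4,2): attacks (5,3) (5,1) (3,3) (2,4) (1,5) (3,1) (2,0) [ray(-1,-1) blocked at (2,0)]
  BN@(4,3): attacks (5,5) (3,5) (2,4) (5,1) (3,1) (2,2)
B attacks (2,3): yes

Answer: yes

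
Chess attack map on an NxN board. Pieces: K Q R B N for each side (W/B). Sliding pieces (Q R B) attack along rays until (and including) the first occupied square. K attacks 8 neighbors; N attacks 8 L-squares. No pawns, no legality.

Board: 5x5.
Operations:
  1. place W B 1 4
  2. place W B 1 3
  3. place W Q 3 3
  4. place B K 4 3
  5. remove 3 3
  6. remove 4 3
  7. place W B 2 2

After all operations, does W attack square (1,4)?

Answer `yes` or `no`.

Answer: no

Derivation:
Op 1: place WB@(1,4)
Op 2: place WB@(1,3)
Op 3: place WQ@(3,3)
Op 4: place BK@(4,3)
Op 5: remove (3,3)
Op 6: remove (4,3)
Op 7: place WB@(2,2)
Per-piece attacks for W:
  WB@(1,3): attacks (2,4) (2,2) (0,4) (0,2) [ray(1,-1) blocked at (2,2)]
  WB@(1,4): attacks (2,3) (3,2) (4,1) (0,3)
  WB@(2,2): attacks (3,3) (4,4) (3,1) (4,0) (1,3) (1,1) (0,0) [ray(-1,1) blocked at (1,3)]
W attacks (1,4): no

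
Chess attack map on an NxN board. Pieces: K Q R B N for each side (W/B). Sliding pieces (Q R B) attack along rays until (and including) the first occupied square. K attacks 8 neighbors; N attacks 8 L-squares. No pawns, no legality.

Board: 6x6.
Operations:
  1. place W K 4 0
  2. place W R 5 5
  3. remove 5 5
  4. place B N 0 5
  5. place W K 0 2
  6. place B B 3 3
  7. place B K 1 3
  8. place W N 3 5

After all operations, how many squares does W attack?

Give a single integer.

Op 1: place WK@(4,0)
Op 2: place WR@(5,5)
Op 3: remove (5,5)
Op 4: place BN@(0,5)
Op 5: place WK@(0,2)
Op 6: place BB@(3,3)
Op 7: place BK@(1,3)
Op 8: place WN@(3,5)
Per-piece attacks for W:
  WK@(0,2): attacks (0,3) (0,1) (1,2) (1,3) (1,1)
  WN@(3,5): attacks (4,3) (5,4) (2,3) (1,4)
  WK@(4,0): attacks (4,1) (5,0) (3,0) (5,1) (3,1)
Union (14 distinct): (0,1) (0,3) (1,1) (1,2) (1,3) (1,4) (2,3) (3,0) (3,1) (4,1) (4,3) (5,0) (5,1) (5,4)

Answer: 14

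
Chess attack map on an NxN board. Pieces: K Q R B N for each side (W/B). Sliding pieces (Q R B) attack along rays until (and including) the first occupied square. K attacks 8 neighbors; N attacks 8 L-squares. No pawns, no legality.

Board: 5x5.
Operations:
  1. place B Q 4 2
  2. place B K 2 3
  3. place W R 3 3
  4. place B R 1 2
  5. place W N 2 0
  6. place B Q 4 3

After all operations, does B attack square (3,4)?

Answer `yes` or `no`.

Answer: yes

Derivation:
Op 1: place BQ@(4,2)
Op 2: place BK@(2,3)
Op 3: place WR@(3,3)
Op 4: place BR@(1,2)
Op 5: place WN@(2,0)
Op 6: place BQ@(4,3)
Per-piece attacks for B:
  BR@(1,2): attacks (1,3) (1,4) (1,1) (1,0) (2,2) (3,2) (4,2) (0,2) [ray(1,0) blocked at (4,2)]
  BK@(2,3): attacks (2,4) (2,2) (3,3) (1,3) (3,4) (3,2) (1,4) (1,2)
  BQ@(4,2): attacks (4,3) (4,1) (4,0) (3,2) (2,2) (1,2) (3,3) (3,1) (2,0) [ray(0,1) blocked at (4,3); ray(-1,0) blocked at (1,2); ray(-1,1) blocked at (3,3); ray(-1,-1) blocked at (2,0)]
  BQ@(4,3): attacks (4,4) (4,2) (3,3) (3,4) (3,2) (2,1) (1,0) [ray(0,-1) blocked at (4,2); ray(-1,0) blocked at (3,3)]
B attacks (3,4): yes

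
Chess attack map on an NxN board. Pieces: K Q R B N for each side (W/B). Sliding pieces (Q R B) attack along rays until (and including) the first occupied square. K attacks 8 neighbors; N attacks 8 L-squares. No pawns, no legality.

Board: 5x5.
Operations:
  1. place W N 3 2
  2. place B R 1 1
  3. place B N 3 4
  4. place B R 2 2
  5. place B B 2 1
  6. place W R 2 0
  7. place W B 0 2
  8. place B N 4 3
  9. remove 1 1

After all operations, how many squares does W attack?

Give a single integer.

Answer: 10

Derivation:
Op 1: place WN@(3,2)
Op 2: place BR@(1,1)
Op 3: place BN@(3,4)
Op 4: place BR@(2,2)
Op 5: place BB@(2,1)
Op 6: place WR@(2,0)
Op 7: place WB@(0,2)
Op 8: place BN@(4,3)
Op 9: remove (1,1)
Per-piece attacks for W:
  WB@(0,2): attacks (1,3) (2,4) (1,1) (2,0) [ray(1,-1) blocked at (2,0)]
  WR@(2,0): attacks (2,1) (3,0) (4,0) (1,0) (0,0) [ray(0,1) blocked at (2,1)]
  WN@(3,2): attacks (4,4) (2,4) (1,3) (4,0) (2,0) (1,1)
Union (10 distinct): (0,0) (1,0) (1,1) (1,3) (2,0) (2,1) (2,4) (3,0) (4,0) (4,4)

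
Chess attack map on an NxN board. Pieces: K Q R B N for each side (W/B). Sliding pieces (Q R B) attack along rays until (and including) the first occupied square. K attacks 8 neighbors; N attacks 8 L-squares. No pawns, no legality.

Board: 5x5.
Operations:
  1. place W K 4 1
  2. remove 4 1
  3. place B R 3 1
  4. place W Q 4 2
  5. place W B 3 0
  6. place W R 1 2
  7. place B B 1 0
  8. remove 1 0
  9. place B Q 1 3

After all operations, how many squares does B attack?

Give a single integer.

Answer: 18

Derivation:
Op 1: place WK@(4,1)
Op 2: remove (4,1)
Op 3: place BR@(3,1)
Op 4: place WQ@(4,2)
Op 5: place WB@(3,0)
Op 6: place WR@(1,2)
Op 7: place BB@(1,0)
Op 8: remove (1,0)
Op 9: place BQ@(1,3)
Per-piece attacks for B:
  BQ@(1,3): attacks (1,4) (1,2) (2,3) (3,3) (4,3) (0,3) (2,4) (2,2) (3,1) (0,4) (0,2) [ray(0,-1) blocked at (1,2); ray(1,-1) blocked at (3,1)]
  BR@(3,1): attacks (3,2) (3,3) (3,4) (3,0) (4,1) (2,1) (1,1) (0,1) [ray(0,-1) blocked at (3,0)]
Union (18 distinct): (0,1) (0,2) (0,3) (0,4) (1,1) (1,2) (1,4) (2,1) (2,2) (2,3) (2,4) (3,0) (3,1) (3,2) (3,3) (3,4) (4,1) (4,3)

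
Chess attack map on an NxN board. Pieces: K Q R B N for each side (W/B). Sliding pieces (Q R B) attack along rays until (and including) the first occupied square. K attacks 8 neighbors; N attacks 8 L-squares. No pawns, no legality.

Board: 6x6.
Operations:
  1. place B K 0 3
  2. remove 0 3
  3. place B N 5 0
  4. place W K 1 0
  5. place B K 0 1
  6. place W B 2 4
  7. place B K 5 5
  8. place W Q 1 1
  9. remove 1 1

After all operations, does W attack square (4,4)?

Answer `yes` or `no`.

Answer: no

Derivation:
Op 1: place BK@(0,3)
Op 2: remove (0,3)
Op 3: place BN@(5,0)
Op 4: place WK@(1,0)
Op 5: place BK@(0,1)
Op 6: place WB@(2,4)
Op 7: place BK@(5,5)
Op 8: place WQ@(1,1)
Op 9: remove (1,1)
Per-piece attacks for W:
  WK@(1,0): attacks (1,1) (2,0) (0,0) (2,1) (0,1)
  WB@(2,4): attacks (3,5) (3,3) (4,2) (5,1) (1,5) (1,3) (0,2)
W attacks (4,4): no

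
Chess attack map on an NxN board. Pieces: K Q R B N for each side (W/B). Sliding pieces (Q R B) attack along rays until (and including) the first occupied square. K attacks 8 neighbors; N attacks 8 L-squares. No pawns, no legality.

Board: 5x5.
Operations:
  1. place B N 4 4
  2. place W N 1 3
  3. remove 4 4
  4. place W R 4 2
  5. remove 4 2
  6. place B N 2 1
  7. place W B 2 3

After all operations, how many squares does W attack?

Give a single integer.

Answer: 7

Derivation:
Op 1: place BN@(4,4)
Op 2: place WN@(1,3)
Op 3: remove (4,4)
Op 4: place WR@(4,2)
Op 5: remove (4,2)
Op 6: place BN@(2,1)
Op 7: place WB@(2,3)
Per-piece attacks for W:
  WN@(1,3): attacks (3,4) (2,1) (3,2) (0,1)
  WB@(2,3): attacks (3,4) (3,2) (4,1) (1,4) (1,2) (0,1)
Union (7 distinct): (0,1) (1,2) (1,4) (2,1) (3,2) (3,4) (4,1)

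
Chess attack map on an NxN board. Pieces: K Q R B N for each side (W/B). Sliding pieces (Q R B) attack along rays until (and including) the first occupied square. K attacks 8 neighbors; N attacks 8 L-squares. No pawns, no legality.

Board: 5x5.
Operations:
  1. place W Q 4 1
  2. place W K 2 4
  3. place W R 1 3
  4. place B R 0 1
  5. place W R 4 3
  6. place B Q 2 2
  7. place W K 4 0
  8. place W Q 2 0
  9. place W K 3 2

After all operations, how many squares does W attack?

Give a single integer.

Answer: 22

Derivation:
Op 1: place WQ@(4,1)
Op 2: place WK@(2,4)
Op 3: place WR@(1,3)
Op 4: place BR@(0,1)
Op 5: place WR@(4,3)
Op 6: place BQ@(2,2)
Op 7: place WK@(4,0)
Op 8: place WQ@(2,0)
Op 9: place WK@(3,2)
Per-piece attacks for W:
  WR@(1,3): attacks (1,4) (1,2) (1,1) (1,0) (2,3) (3,3) (4,3) (0,3) [ray(1,0) blocked at (4,3)]
  WQ@(2,0): attacks (2,1) (2,2) (3,0) (4,0) (1,0) (0,0) (3,1) (4,2) (1,1) (0,2) [ray(0,1) blocked at (2,2); ray(1,0) blocked at (4,0)]
  WK@(2,4): attacks (2,3) (3,4) (1,4) (3,3) (1,3)
  WK@(3,2): attacks (3,3) (3,1) (4,2) (2,2) (4,3) (4,1) (2,3) (2,1)
  WK@(4,0): attacks (4,1) (3,0) (3,1)
  WQ@(4,1): attacks (4,2) (4,3) (4,0) (3,1) (2,1) (1,1) (0,1) (3,2) (3,0) [ray(0,1) blocked at (4,3); ray(0,-1) blocked at (4,0); ray(-1,0) blocked at (0,1); ray(-1,1) blocked at (3,2)]
  WR@(4,3): attacks (4,4) (4,2) (4,1) (3,3) (2,3) (1,3) [ray(0,-1) blocked at (4,1); ray(-1,0) blocked at (1,3)]
Union (22 distinct): (0,0) (0,1) (0,2) (0,3) (1,0) (1,1) (1,2) (1,3) (1,4) (2,1) (2,2) (2,3) (3,0) (3,1) (3,2) (3,3) (3,4) (4,0) (4,1) (4,2) (4,3) (4,4)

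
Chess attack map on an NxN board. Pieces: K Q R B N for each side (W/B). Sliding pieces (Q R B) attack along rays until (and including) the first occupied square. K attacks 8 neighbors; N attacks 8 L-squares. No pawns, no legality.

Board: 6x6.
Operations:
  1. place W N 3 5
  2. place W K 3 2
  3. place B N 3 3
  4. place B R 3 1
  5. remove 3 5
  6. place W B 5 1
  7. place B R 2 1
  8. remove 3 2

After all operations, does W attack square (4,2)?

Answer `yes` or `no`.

Answer: yes

Derivation:
Op 1: place WN@(3,5)
Op 2: place WK@(3,2)
Op 3: place BN@(3,3)
Op 4: place BR@(3,1)
Op 5: remove (3,5)
Op 6: place WB@(5,1)
Op 7: place BR@(2,1)
Op 8: remove (3,2)
Per-piece attacks for W:
  WB@(5,1): attacks (4,2) (3,3) (4,0) [ray(-1,1) blocked at (3,3)]
W attacks (4,2): yes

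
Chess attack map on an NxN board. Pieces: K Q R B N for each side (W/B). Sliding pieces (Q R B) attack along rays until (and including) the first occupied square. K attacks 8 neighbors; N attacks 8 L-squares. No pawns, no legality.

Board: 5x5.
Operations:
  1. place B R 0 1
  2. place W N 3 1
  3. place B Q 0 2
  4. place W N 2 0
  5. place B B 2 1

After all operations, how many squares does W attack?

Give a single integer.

Op 1: place BR@(0,1)
Op 2: place WN@(3,1)
Op 3: place BQ@(0,2)
Op 4: place WN@(2,0)
Op 5: place BB@(2,1)
Per-piece attacks for W:
  WN@(2,0): attacks (3,2) (4,1) (1,2) (0,1)
  WN@(3,1): attacks (4,3) (2,3) (1,2) (1,0)
Union (7 distinct): (0,1) (1,0) (1,2) (2,3) (3,2) (4,1) (4,3)

Answer: 7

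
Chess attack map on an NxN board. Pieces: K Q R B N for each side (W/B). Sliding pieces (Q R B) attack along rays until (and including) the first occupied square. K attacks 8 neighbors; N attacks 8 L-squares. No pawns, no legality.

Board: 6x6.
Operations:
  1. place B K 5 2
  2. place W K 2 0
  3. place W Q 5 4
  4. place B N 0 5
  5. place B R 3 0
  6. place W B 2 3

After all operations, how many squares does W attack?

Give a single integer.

Op 1: place BK@(5,2)
Op 2: place WK@(2,0)
Op 3: place WQ@(5,4)
Op 4: place BN@(0,5)
Op 5: place BR@(3,0)
Op 6: place WB@(2,3)
Per-piece attacks for W:
  WK@(2,0): attacks (2,1) (3,0) (1,0) (3,1) (1,1)
  WB@(2,3): attacks (3,4) (4,5) (3,2) (4,1) (5,0) (1,4) (0,5) (1,2) (0,1) [ray(-1,1) blocked at (0,5)]
  WQ@(5,4): attacks (5,5) (5,3) (5,2) (4,4) (3,4) (2,4) (1,4) (0,4) (4,5) (4,3) (3,2) (2,1) (1,0) [ray(0,-1) blocked at (5,2)]
Union (21 distinct): (0,1) (0,4) (0,5) (1,0) (1,1) (1,2) (1,4) (2,1) (2,4) (3,0) (3,1) (3,2) (3,4) (4,1) (4,3) (4,4) (4,5) (5,0) (5,2) (5,3) (5,5)

Answer: 21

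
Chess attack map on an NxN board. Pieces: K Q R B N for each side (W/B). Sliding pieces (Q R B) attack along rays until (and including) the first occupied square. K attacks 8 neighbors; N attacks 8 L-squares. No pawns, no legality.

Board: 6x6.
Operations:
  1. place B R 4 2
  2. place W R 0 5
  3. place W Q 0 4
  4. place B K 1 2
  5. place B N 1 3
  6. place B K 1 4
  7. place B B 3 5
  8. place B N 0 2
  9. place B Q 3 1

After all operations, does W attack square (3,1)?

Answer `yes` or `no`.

Answer: no

Derivation:
Op 1: place BR@(4,2)
Op 2: place WR@(0,5)
Op 3: place WQ@(0,4)
Op 4: place BK@(1,2)
Op 5: place BN@(1,3)
Op 6: place BK@(1,4)
Op 7: place BB@(3,5)
Op 8: place BN@(0,2)
Op 9: place BQ@(3,1)
Per-piece attacks for W:
  WQ@(0,4): attacks (0,5) (0,3) (0,2) (1,4) (1,5) (1,3) [ray(0,1) blocked at (0,5); ray(0,-1) blocked at (0,2); ray(1,0) blocked at (1,4); ray(1,-1) blocked at (1,3)]
  WR@(0,5): attacks (0,4) (1,5) (2,5) (3,5) [ray(0,-1) blocked at (0,4); ray(1,0) blocked at (3,5)]
W attacks (3,1): no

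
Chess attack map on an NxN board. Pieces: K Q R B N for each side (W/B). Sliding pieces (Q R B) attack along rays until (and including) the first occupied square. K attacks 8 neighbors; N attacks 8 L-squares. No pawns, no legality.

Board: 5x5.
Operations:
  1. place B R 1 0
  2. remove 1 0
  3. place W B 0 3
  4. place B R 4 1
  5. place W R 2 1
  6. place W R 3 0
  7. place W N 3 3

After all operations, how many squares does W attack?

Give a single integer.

Op 1: place BR@(1,0)
Op 2: remove (1,0)
Op 3: place WB@(0,3)
Op 4: place BR@(4,1)
Op 5: place WR@(2,1)
Op 6: place WR@(3,0)
Op 7: place WN@(3,3)
Per-piece attacks for W:
  WB@(0,3): attacks (1,4) (1,2) (2,1) [ray(1,-1) blocked at (2,1)]
  WR@(2,1): attacks (2,2) (2,3) (2,4) (2,0) (3,1) (4,1) (1,1) (0,1) [ray(1,0) blocked at (4,1)]
  WR@(3,0): attacks (3,1) (3,2) (3,3) (4,0) (2,0) (1,0) (0,0) [ray(0,1) blocked at (3,3)]
  WN@(3,3): attacks (1,4) (4,1) (2,1) (1,2)
Union (16 distinct): (0,0) (0,1) (1,0) (1,1) (1,2) (1,4) (2,0) (2,1) (2,2) (2,3) (2,4) (3,1) (3,2) (3,3) (4,0) (4,1)

Answer: 16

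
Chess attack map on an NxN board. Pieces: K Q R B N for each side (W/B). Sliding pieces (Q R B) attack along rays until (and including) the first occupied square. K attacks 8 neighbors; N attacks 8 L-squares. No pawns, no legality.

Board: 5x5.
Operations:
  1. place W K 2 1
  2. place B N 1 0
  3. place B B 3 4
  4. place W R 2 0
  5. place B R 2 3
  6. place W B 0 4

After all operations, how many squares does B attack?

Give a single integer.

Op 1: place WK@(2,1)
Op 2: place BN@(1,0)
Op 3: place BB@(3,4)
Op 4: place WR@(2,0)
Op 5: place BR@(2,3)
Op 6: place WB@(0,4)
Per-piece attacks for B:
  BN@(1,0): attacks (2,2) (3,1) (0,2)
  BR@(2,3): attacks (2,4) (2,2) (2,1) (3,3) (4,3) (1,3) (0,3) [ray(0,-1) blocked at (2,1)]
  BB@(3,4): attacks (4,3) (2,3) [ray(-1,-1) blocked at (2,3)]
Union (10 distinct): (0,2) (0,3) (1,3) (2,1) (2,2) (2,3) (2,4) (3,1) (3,3) (4,3)

Answer: 10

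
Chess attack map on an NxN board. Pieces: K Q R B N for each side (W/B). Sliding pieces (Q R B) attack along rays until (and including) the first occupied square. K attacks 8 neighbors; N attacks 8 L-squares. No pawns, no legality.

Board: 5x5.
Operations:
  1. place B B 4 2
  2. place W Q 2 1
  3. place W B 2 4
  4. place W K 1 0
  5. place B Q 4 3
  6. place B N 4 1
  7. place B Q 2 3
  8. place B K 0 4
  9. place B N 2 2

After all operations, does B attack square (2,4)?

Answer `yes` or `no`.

Answer: yes

Derivation:
Op 1: place BB@(4,2)
Op 2: place WQ@(2,1)
Op 3: place WB@(2,4)
Op 4: place WK@(1,0)
Op 5: place BQ@(4,3)
Op 6: place BN@(4,1)
Op 7: place BQ@(2,3)
Op 8: place BK@(0,4)
Op 9: place BN@(2,2)
Per-piece attacks for B:
  BK@(0,4): attacks (0,3) (1,4) (1,3)
  BN@(2,2): attacks (3,4) (4,3) (1,4) (0,3) (3,0) (4,1) (1,0) (0,1)
  BQ@(2,3): attacks (2,4) (2,2) (3,3) (4,3) (1,3) (0,3) (3,4) (3,2) (4,1) (1,4) (1,2) (0,1) [ray(0,1) blocked at (2,4); ray(0,-1) blocked at (2,2); ray(1,0) blocked at (4,3); ray(1,-1) blocked at (4,1)]
  BN@(4,1): attacks (3,3) (2,2) (2,0)
  BB@(4,2): attacks (3,3) (2,4) (3,1) (2,0) [ray(-1,1) blocked at (2,4)]
  BQ@(4,3): attacks (4,4) (4,2) (3,3) (2,3) (3,4) (3,2) (2,1) [ray(0,-1) blocked at (4,2); ray(-1,0) blocked at (2,3); ray(-1,-1) blocked at (2,1)]
B attacks (2,4): yes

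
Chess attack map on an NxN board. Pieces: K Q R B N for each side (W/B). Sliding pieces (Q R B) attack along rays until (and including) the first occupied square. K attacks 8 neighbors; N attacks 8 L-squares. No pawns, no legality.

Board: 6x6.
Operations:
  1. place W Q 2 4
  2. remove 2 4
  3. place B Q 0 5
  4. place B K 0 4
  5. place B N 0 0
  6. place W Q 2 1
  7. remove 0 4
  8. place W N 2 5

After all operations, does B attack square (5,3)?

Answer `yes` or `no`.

Op 1: place WQ@(2,4)
Op 2: remove (2,4)
Op 3: place BQ@(0,5)
Op 4: place BK@(0,4)
Op 5: place BN@(0,0)
Op 6: place WQ@(2,1)
Op 7: remove (0,4)
Op 8: place WN@(2,5)
Per-piece attacks for B:
  BN@(0,0): attacks (1,2) (2,1)
  BQ@(0,5): attacks (0,4) (0,3) (0,2) (0,1) (0,0) (1,5) (2,5) (1,4) (2,3) (3,2) (4,1) (5,0) [ray(0,-1) blocked at (0,0); ray(1,0) blocked at (2,5)]
B attacks (5,3): no

Answer: no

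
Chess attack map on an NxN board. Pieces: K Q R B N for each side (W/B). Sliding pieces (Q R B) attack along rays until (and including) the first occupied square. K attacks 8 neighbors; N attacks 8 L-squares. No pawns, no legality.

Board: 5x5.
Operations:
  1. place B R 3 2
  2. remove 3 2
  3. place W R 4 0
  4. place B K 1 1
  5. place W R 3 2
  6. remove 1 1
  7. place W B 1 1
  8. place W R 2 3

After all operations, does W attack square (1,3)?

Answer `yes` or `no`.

Answer: yes

Derivation:
Op 1: place BR@(3,2)
Op 2: remove (3,2)
Op 3: place WR@(4,0)
Op 4: place BK@(1,1)
Op 5: place WR@(3,2)
Op 6: remove (1,1)
Op 7: place WB@(1,1)
Op 8: place WR@(2,3)
Per-piece attacks for W:
  WB@(1,1): attacks (2,2) (3,3) (4,4) (2,0) (0,2) (0,0)
  WR@(2,3): attacks (2,4) (2,2) (2,1) (2,0) (3,3) (4,3) (1,3) (0,3)
  WR@(3,2): attacks (3,3) (3,4) (3,1) (3,0) (4,2) (2,2) (1,2) (0,2)
  WR@(4,0): attacks (4,1) (4,2) (4,3) (4,4) (3,0) (2,0) (1,0) (0,0)
W attacks (1,3): yes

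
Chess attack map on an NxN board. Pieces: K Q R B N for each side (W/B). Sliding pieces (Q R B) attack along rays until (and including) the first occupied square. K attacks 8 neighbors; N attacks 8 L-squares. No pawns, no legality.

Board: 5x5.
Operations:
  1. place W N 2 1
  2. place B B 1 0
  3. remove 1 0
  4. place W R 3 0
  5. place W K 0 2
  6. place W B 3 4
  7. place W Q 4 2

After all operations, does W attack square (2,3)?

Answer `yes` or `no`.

Answer: yes

Derivation:
Op 1: place WN@(2,1)
Op 2: place BB@(1,0)
Op 3: remove (1,0)
Op 4: place WR@(3,0)
Op 5: place WK@(0,2)
Op 6: place WB@(3,4)
Op 7: place WQ@(4,2)
Per-piece attacks for W:
  WK@(0,2): attacks (0,3) (0,1) (1,2) (1,3) (1,1)
  WN@(2,1): attacks (3,3) (4,2) (1,3) (0,2) (4,0) (0,0)
  WR@(3,0): attacks (3,1) (3,2) (3,3) (3,4) (4,0) (2,0) (1,0) (0,0) [ray(0,1) blocked at (3,4)]
  WB@(3,4): attacks (4,3) (2,3) (1,2) (0,1)
  WQ@(4,2): attacks (4,3) (4,4) (4,1) (4,0) (3,2) (2,2) (1,2) (0,2) (3,3) (2,4) (3,1) (2,0) [ray(-1,0) blocked at (0,2)]
W attacks (2,3): yes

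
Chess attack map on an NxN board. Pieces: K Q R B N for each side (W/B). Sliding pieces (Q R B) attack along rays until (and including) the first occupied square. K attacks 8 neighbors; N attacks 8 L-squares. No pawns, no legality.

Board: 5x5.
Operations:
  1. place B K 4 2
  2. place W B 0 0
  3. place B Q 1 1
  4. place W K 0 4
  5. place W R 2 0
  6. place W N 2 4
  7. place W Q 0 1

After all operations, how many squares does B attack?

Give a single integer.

Op 1: place BK@(4,2)
Op 2: place WB@(0,0)
Op 3: place BQ@(1,1)
Op 4: place WK@(0,4)
Op 5: place WR@(2,0)
Op 6: place WN@(2,4)
Op 7: place WQ@(0,1)
Per-piece attacks for B:
  BQ@(1,1): attacks (1,2) (1,3) (1,4) (1,0) (2,1) (3,1) (4,1) (0,1) (2,2) (3,3) (4,4) (2,0) (0,2) (0,0) [ray(-1,0) blocked at (0,1); ray(1,-1) blocked at (2,0); ray(-1,-1) blocked at (0,0)]
  BK@(4,2): attacks (4,3) (4,1) (3,2) (3,3) (3,1)
Union (16 distinct): (0,0) (0,1) (0,2) (1,0) (1,2) (1,3) (1,4) (2,0) (2,1) (2,2) (3,1) (3,2) (3,3) (4,1) (4,3) (4,4)

Answer: 16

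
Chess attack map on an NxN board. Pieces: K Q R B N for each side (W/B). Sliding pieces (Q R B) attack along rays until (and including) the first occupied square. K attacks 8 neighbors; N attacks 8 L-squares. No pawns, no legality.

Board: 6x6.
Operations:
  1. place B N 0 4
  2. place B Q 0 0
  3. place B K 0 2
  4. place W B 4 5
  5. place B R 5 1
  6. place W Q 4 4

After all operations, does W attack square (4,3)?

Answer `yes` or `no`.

Answer: yes

Derivation:
Op 1: place BN@(0,4)
Op 2: place BQ@(0,0)
Op 3: place BK@(0,2)
Op 4: place WB@(4,5)
Op 5: place BR@(5,1)
Op 6: place WQ@(4,4)
Per-piece attacks for W:
  WQ@(4,4): attacks (4,5) (4,3) (4,2) (4,1) (4,0) (5,4) (3,4) (2,4) (1,4) (0,4) (5,5) (5,3) (3,5) (3,3) (2,2) (1,1) (0,0) [ray(0,1) blocked at (4,5); ray(-1,0) blocked at (0,4); ray(-1,-1) blocked at (0,0)]
  WB@(4,5): attacks (5,4) (3,4) (2,3) (1,2) (0,1)
W attacks (4,3): yes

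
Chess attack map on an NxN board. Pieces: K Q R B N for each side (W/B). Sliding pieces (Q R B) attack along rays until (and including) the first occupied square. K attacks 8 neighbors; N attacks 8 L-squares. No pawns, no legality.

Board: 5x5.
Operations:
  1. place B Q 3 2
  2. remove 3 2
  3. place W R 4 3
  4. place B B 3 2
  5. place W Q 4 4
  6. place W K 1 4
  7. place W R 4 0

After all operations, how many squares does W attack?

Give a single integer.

Op 1: place BQ@(3,2)
Op 2: remove (3,2)
Op 3: place WR@(4,3)
Op 4: place BB@(3,2)
Op 5: place WQ@(4,4)
Op 6: place WK@(1,4)
Op 7: place WR@(4,0)
Per-piece attacks for W:
  WK@(1,4): attacks (1,3) (2,4) (0,4) (2,3) (0,3)
  WR@(4,0): attacks (4,1) (4,2) (4,3) (3,0) (2,0) (1,0) (0,0) [ray(0,1) blocked at (4,3)]
  WR@(4,3): attacks (4,4) (4,2) (4,1) (4,0) (3,3) (2,3) (1,3) (0,3) [ray(0,1) blocked at (4,4); ray(0,-1) blocked at (4,0)]
  WQ@(4,4): attacks (4,3) (3,4) (2,4) (1,4) (3,3) (2,2) (1,1) (0,0) [ray(0,-1) blocked at (4,3); ray(-1,0) blocked at (1,4)]
Union (19 distinct): (0,0) (0,3) (0,4) (1,0) (1,1) (1,3) (1,4) (2,0) (2,2) (2,3) (2,4) (3,0) (3,3) (3,4) (4,0) (4,1) (4,2) (4,3) (4,4)

Answer: 19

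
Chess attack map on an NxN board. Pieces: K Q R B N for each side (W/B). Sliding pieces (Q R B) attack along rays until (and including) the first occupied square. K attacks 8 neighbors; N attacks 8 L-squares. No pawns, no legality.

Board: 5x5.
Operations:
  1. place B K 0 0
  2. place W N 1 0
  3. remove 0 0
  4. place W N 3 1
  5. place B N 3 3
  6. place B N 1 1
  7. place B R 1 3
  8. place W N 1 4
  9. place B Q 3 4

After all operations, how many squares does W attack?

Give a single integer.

Op 1: place BK@(0,0)
Op 2: place WN@(1,0)
Op 3: remove (0,0)
Op 4: place WN@(3,1)
Op 5: place BN@(3,3)
Op 6: place BN@(1,1)
Op 7: place BR@(1,3)
Op 8: place WN@(1,4)
Op 9: place BQ@(3,4)
Per-piece attacks for W:
  WN@(1,0): attacks (2,2) (3,1) (0,2)
  WN@(1,4): attacks (2,2) (3,3) (0,2)
  WN@(3,1): attacks (4,3) (2,3) (1,2) (1,0)
Union (8 distinct): (0,2) (1,0) (1,2) (2,2) (2,3) (3,1) (3,3) (4,3)

Answer: 8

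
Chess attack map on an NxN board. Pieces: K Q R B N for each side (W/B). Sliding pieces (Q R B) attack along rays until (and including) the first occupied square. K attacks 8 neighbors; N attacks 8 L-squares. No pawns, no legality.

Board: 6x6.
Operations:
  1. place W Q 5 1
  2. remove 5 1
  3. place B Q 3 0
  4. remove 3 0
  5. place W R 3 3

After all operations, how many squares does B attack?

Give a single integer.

Answer: 0

Derivation:
Op 1: place WQ@(5,1)
Op 2: remove (5,1)
Op 3: place BQ@(3,0)
Op 4: remove (3,0)
Op 5: place WR@(3,3)
Per-piece attacks for B:
Union (0 distinct): (none)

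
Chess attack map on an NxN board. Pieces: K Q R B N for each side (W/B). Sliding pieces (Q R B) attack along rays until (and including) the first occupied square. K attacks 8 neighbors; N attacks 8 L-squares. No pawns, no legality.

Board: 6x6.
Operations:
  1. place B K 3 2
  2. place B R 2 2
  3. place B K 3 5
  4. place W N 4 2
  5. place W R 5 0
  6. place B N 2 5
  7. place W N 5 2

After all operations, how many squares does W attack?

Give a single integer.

Op 1: place BK@(3,2)
Op 2: place BR@(2,2)
Op 3: place BK@(3,5)
Op 4: place WN@(4,2)
Op 5: place WR@(5,0)
Op 6: place BN@(2,5)
Op 7: place WN@(5,2)
Per-piece attacks for W:
  WN@(4,2): attacks (5,4) (3,4) (2,3) (5,0) (3,0) (2,1)
  WR@(5,0): attacks (5,1) (5,2) (4,0) (3,0) (2,0) (1,0) (0,0) [ray(0,1) blocked at (5,2)]
  WN@(5,2): attacks (4,4) (3,3) (4,0) (3,1)
Union (15 distinct): (0,0) (1,0) (2,0) (2,1) (2,3) (3,0) (3,1) (3,3) (3,4) (4,0) (4,4) (5,0) (5,1) (5,2) (5,4)

Answer: 15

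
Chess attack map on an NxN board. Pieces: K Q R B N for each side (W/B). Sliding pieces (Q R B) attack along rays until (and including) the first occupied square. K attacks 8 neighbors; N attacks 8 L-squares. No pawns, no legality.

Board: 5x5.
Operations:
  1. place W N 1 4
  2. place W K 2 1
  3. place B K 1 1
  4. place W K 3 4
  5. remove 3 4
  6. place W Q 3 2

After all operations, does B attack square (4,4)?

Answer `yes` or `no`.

Answer: no

Derivation:
Op 1: place WN@(1,4)
Op 2: place WK@(2,1)
Op 3: place BK@(1,1)
Op 4: place WK@(3,4)
Op 5: remove (3,4)
Op 6: place WQ@(3,2)
Per-piece attacks for B:
  BK@(1,1): attacks (1,2) (1,0) (2,1) (0,1) (2,2) (2,0) (0,2) (0,0)
B attacks (4,4): no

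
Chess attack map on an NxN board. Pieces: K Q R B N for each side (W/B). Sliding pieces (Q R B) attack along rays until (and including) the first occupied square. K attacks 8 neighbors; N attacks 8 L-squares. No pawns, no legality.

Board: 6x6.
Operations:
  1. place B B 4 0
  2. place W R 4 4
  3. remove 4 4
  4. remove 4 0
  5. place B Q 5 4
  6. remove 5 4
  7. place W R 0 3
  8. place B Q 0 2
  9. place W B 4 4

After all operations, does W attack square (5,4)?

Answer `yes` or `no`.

Op 1: place BB@(4,0)
Op 2: place WR@(4,4)
Op 3: remove (4,4)
Op 4: remove (4,0)
Op 5: place BQ@(5,4)
Op 6: remove (5,4)
Op 7: place WR@(0,3)
Op 8: place BQ@(0,2)
Op 9: place WB@(4,4)
Per-piece attacks for W:
  WR@(0,3): attacks (0,4) (0,5) (0,2) (1,3) (2,3) (3,3) (4,3) (5,3) [ray(0,-1) blocked at (0,2)]
  WB@(4,4): attacks (5,5) (5,3) (3,5) (3,3) (2,2) (1,1) (0,0)
W attacks (5,4): no

Answer: no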